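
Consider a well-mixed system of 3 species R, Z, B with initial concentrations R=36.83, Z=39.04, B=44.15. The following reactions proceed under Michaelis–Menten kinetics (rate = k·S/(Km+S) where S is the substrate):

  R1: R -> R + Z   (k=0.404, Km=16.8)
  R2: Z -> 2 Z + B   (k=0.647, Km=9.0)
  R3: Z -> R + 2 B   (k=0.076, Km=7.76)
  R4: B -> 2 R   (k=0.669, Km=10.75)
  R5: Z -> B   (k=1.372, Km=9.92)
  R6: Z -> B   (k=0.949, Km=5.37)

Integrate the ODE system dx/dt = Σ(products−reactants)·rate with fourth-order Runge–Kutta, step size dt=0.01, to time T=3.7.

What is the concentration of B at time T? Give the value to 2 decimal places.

B at T = 51.58

RK4 with dt=0.01: 370 steps to T=3.7. Trajectory (selected grid times):
t=0.00: R=36.83 Z=39.04 B=44.15
t=0.41: R=37.30 Z=38.55 B=44.99
t=0.82: R=37.77 Z=38.07 B=45.82
t=1.23: R=38.24 Z=37.59 B=46.65
t=1.64: R=38.71 Z=37.10 B=47.48
t=2.06: R=39.20 Z=36.61 B=48.32
t=2.47: R=39.67 Z=36.14 B=49.14
t=2.88: R=40.15 Z=35.66 B=49.96
t=3.29: R=40.63 Z=35.18 B=50.77
t=3.70: R=41.10 Z=34.71 B=51.58
Read off B at T=3.7: 51.58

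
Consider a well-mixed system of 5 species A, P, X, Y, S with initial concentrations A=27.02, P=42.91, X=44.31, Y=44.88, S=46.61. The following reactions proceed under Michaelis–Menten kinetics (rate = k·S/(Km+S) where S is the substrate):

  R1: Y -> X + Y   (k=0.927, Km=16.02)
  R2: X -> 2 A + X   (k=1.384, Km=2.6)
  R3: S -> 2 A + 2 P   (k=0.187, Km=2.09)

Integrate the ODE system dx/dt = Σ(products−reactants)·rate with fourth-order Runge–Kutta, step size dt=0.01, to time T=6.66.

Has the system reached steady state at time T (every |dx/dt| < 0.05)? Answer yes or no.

Steady state at T: no

RK4 with dt=0.01: 666 steps to T=6.66. Trajectory (selected grid times):
t=0.00: A=27.02 P=42.91 X=44.31 Y=44.88 S=46.61
t=0.74: A=29.22 P=43.17 X=44.82 Y=44.88 S=46.48
t=1.48: A=31.42 P=43.44 X=45.32 Y=44.88 S=46.35
t=2.22: A=33.62 P=43.70 X=45.83 Y=44.88 S=46.21
t=2.96: A=35.83 P=43.97 X=46.33 Y=44.88 S=46.08
t=3.70: A=38.03 P=44.23 X=46.84 Y=44.88 S=45.95
t=4.44: A=40.24 P=44.50 X=47.34 Y=44.88 S=45.82
t=5.18: A=42.45 P=44.76 X=47.85 Y=44.88 S=45.68
t=5.92: A=44.65 P=45.03 X=48.35 Y=44.88 S=45.55
t=6.66: A=46.86 P=45.29 X=48.86 Y=44.88 S=45.42
Rates at T: R1=0.6831, R2=1.3141, R3=0.1788
dx/dt at T (Σ net stoichiometry × rate): A=+2.9857, P=+0.3575, X=+0.6831, Y=+0.0000, S=-0.1788
Largest |dx/dt| is |+2.9857| (A) ≥ 0.05 → not steady.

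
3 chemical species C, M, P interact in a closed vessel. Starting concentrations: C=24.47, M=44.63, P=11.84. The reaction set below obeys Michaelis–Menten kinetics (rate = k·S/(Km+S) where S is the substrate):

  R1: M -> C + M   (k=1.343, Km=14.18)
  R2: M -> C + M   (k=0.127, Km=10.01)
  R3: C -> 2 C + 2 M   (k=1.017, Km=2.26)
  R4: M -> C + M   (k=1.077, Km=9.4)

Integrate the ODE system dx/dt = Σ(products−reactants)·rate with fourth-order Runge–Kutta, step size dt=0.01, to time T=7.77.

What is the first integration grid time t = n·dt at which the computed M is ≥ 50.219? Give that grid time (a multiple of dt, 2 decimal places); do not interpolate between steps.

Threshold first reached at t = 2.97

RK4 with dt=0.01: 777 steps to T=7.77. Trajectory (selected grid times):
t=0.00: C=24.47 M=44.63 P=11.84
t=0.86: C=27.01 M=46.24 P=11.84
t=1.73: C=29.60 M=47.88 P=11.84
t=2.59: C=32.18 M=49.51 P=11.84
t=2.96: C=33.29 M=50.21 P=11.84
t=2.97: C=33.32 M=50.23 P=11.84
t=3.45: C=34.77 M=51.15 P=11.84
t=4.32: C=37.41 M=52.81 P=11.84
t=5.18: C=40.03 M=54.46 P=11.84
t=6.04: C=42.66 M=56.12 P=11.84
t=6.91: C=45.33 M=57.80 P=11.84
t=7.77: C=47.99 M=59.47 P=11.84
M(2.96)=50.210 < 50.219 but M(2.97)=50.230 ≥ 50.219, so the first grid time is t=2.97.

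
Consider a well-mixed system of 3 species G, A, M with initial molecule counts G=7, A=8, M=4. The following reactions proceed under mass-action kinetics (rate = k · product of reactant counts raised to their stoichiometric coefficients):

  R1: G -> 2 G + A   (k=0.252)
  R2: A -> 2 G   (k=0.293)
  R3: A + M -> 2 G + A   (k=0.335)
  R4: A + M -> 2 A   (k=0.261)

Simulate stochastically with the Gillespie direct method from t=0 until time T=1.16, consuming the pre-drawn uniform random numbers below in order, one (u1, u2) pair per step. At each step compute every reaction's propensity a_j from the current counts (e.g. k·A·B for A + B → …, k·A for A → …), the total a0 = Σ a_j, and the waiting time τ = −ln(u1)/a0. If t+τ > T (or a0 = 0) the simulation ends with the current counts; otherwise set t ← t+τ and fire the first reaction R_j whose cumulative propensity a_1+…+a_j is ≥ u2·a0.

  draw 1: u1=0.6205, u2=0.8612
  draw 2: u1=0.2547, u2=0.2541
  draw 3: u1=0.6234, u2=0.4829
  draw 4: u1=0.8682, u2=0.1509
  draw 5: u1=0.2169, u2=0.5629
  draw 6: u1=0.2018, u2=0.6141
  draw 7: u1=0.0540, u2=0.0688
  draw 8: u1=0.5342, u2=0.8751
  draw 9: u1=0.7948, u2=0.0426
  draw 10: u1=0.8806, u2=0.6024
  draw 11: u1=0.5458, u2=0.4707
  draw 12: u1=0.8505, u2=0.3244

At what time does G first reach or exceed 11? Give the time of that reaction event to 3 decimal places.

t=0.000: G=7 A=8 M=4
Draw 1: a1=1.764, a2=2.344, a3=10.720, a4=8.352, a0=23.180; τ=−ln(0.6205)/23.180=0.021 → t=0.021; u2·a0=0.8612·23.180=19.963; a1+…+a3=14.828 < 19.963 ≤ a1+…+a4=23.180 → R4 fires; G=7 A=9 M=3
Draw 2: a1=1.764, a2=2.637, a3=9.045, a4=7.047, a0=20.493; τ=−ln(0.2547)/20.493=0.067 → t=0.087; u2·a0=0.2541·20.493=5.207; a1+a2=4.401 < 5.207 ≤ a1+…+a3=13.446 → R3 fires; G=9 A=9 M=2
Draw 3: a1=2.268, a2=2.637, a3=6.030, a4=4.698, a0=15.633; τ=−ln(0.6234)/15.633=0.030 → t=0.118; u2·a0=0.4829·15.633=7.549; a1+a2=4.905 < 7.549 ≤ a1+…+a3=10.935 → R3 fires; G=11 A=9 M=1
Draw 4: a1=2.772, a2=2.637, a3=3.015, a4=2.349, a0=10.773; τ=−ln(0.8682)/10.773=0.013 → t=0.131; u2·a0=0.1509·10.773=1.626 ≤ a1=2.772 → R1 fires; G=12 A=10 M=1
Draw 5: a1=3.024, a2=2.930, a3=3.350, a4=2.610, a0=11.914; τ=−ln(0.2169)/11.914=0.128 → t=0.259; u2·a0=0.5629·11.914=6.706; a1+a2=5.954 < 6.706 ≤ a1+…+a3=9.304 → R3 fires; G=14 A=10 M=0
Draw 6: a1=3.528, a2=2.930, a3=0.000, a4=0.000, a0=6.458; τ=−ln(0.2018)/6.458=0.248 → t=0.507; u2·a0=0.6141·6.458=3.966; a1=3.528 < 3.966 ≤ a1+a2=6.458 → R2 fires; G=16 A=9 M=0
Draw 7: a1=4.032, a2=2.637, a3=0.000, a4=0.000, a0=6.669; τ=−ln(0.0540)/6.669=0.438 → t=0.944; u2·a0=0.0688·6.669=0.459 ≤ a1=4.032 → R1 fires; G=17 A=10 M=0
Draw 8: a1=4.284, a2=2.930, a3=0.000, a4=0.000, a0=7.214; τ=−ln(0.5342)/7.214=0.087 → t=1.031; u2·a0=0.8751·7.214=6.313; a1=4.284 < 6.313 ≤ a1+a2=7.214 → R2 fires; G=19 A=9 M=0
Draw 9: a1=4.788, a2=2.637, a3=0.000, a4=0.000, a0=7.425; τ=−ln(0.7948)/7.425=0.031 → t=1.062; u2·a0=0.0426·7.425=0.316 ≤ a1=4.788 → R1 fires; G=20 A=10 M=0
Draw 10: a1=5.040, a2=2.930, a3=0.000, a4=0.000, a0=7.970; τ=−ln(0.8806)/7.970=0.016 → t=1.078; u2·a0=0.6024·7.970=4.801 ≤ a1=5.040 → R1 fires; G=21 A=11 M=0
Draw 11: a1=5.292, a2=3.223, a3=0.000, a4=0.000, a0=8.515; τ=−ln(0.5458)/8.515=0.071 → t=1.149; u2·a0=0.4707·8.515=4.008 ≤ a1=5.292 → R1 fires; G=22 A=12 M=0
Draw 12: a1=5.544, a2=3.516, a3=0.000, a4=0.000, a0=9.060; τ=−ln(0.8505)/9.060=0.018 → t=1.167 > T=1.16: stop.
G first becomes ≥ 11 when it reaches 11 at the event at t=0.118.

Threshold first reached at t = 0.118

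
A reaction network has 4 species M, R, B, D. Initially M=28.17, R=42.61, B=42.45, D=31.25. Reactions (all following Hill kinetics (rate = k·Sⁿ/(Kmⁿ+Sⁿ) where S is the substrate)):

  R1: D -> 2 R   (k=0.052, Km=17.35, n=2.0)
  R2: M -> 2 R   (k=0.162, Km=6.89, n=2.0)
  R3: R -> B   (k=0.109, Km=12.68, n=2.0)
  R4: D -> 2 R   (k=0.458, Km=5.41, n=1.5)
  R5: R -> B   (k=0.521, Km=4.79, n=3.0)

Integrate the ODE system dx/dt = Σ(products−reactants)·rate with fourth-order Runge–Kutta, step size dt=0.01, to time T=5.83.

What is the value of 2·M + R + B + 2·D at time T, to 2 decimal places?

Check how each reaction changes W = 2·M + R + B + 2·D (weight of products minus weight of reactants):
R1: D -> 2 R: (1·2) − (2·1) = 2 − 2 = 0
R2: M -> 2 R: (1·2) − (2·1) = 2 − 2 = 0
R3: R -> B: (1·1) − (1·1) = 1 − 1 = 0
R4: D -> 2 R: (1·2) − (2·1) = 2 − 2 = 0
R5: R -> B: (1·1) − (1·1) = 1 − 1 = 0
Every reaction leaves W unchanged, so W is conserved and no simulation is needed: W(T) = W(0) = 2·28.17 + 42.61 + 42.45 + 2·31.25 = 203.90

Value at T = 203.90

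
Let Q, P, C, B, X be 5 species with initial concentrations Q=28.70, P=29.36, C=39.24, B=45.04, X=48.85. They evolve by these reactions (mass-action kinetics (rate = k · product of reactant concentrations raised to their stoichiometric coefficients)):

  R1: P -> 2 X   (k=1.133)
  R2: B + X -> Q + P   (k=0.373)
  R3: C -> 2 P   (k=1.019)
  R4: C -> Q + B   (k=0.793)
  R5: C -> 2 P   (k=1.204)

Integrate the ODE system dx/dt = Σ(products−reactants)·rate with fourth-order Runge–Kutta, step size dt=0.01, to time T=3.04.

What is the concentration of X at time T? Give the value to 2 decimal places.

RK4 with dt=0.01: 304 steps to T=3.04. Trajectory (selected grid times):
t=0.00: Q=28.70 P=29.36 C=39.24 B=45.04 X=48.85
t=0.34: Q=85.80 P=87.89 C=14.07 B=1.17 X=56.47
t=0.68: Q=91.62 P=73.19 C=5.05 B=0.10 X=115.93
t=1.01: Q=93.37 P=54.89 C=1.87 B=0.03 X=162.82
t=1.35: Q=94.02 P=39.03 C=0.67 B=0.01 X=198.41
t=1.69: Q=94.25 P=27.15 C=0.24 B=0.00 X=223.54
t=2.03: Q=94.33 P=18.69 C=0.09 B=0.00 X=240.96
t=2.36: Q=94.36 P=12.94 C=0.03 B=0.00 X=252.65
t=2.70: Q=94.37 P=8.83 C=0.01 B=0.00 X=260.92
t=3.04: Q=94.37 P=6.02 C=0.00 B=0.00 X=266.57
Read off X at T=3.04: 266.57

X at T = 266.57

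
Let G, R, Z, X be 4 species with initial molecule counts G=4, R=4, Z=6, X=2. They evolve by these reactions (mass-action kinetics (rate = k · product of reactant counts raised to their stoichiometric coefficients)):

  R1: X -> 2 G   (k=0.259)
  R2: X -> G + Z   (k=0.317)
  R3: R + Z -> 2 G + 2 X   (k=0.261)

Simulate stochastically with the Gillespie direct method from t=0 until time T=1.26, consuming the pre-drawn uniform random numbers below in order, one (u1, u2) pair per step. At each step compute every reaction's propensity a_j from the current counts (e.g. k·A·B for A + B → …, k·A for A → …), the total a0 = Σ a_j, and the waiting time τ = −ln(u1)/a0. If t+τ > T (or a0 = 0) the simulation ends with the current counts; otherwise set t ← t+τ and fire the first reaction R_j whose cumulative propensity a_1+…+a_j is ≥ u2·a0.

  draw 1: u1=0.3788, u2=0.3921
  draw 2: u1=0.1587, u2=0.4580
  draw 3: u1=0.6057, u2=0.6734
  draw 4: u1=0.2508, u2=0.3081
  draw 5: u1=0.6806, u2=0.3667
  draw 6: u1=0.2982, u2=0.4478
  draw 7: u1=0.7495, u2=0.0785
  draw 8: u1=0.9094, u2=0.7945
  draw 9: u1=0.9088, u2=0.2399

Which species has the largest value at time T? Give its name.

Dominant species at T: G

t=0.000: G=4 R=4 Z=6 X=2
Draw 1: a1=0.518, a2=0.634, a3=6.264, a0=7.416; τ=−ln(0.3788)/7.416=0.131 → t=0.131; u2·a0=0.3921·7.416=2.908; a1+a2=1.152 < 2.908 ≤ a1+…+a3=7.416 → R3 fires; G=6 R=3 Z=5 X=4
Draw 2: a1=1.036, a2=1.268, a3=3.915, a0=6.219; τ=−ln(0.1587)/6.219=0.296 → t=0.427; u2·a0=0.4580·6.219=2.848; a1+a2=2.304 < 2.848 ≤ a1+…+a3=6.219 → R3 fires; G=8 R=2 Z=4 X=6
Draw 3: a1=1.554, a2=1.902, a3=2.088, a0=5.544; τ=−ln(0.6057)/5.544=0.090 → t=0.517; u2·a0=0.6734·5.544=3.733; a1+a2=3.456 < 3.733 ≤ a1+…+a3=5.544 → R3 fires; G=10 R=1 Z=3 X=8
Draw 4: a1=2.072, a2=2.536, a3=0.783, a0=5.391; τ=−ln(0.2508)/5.391=0.257 → t=0.774; u2·a0=0.3081·5.391=1.661 ≤ a1=2.072 → R1 fires; G=12 R=1 Z=3 X=7
Draw 5: a1=1.813, a2=2.219, a3=0.783, a0=4.815; τ=−ln(0.6806)/4.815=0.080 → t=0.854; u2·a0=0.3667·4.815=1.766 ≤ a1=1.813 → R1 fires; G=14 R=1 Z=3 X=6
Draw 6: a1=1.554, a2=1.902, a3=0.783, a0=4.239; τ=−ln(0.2982)/4.239=0.285 → t=1.139; u2·a0=0.4478·4.239=1.898; a1=1.554 < 1.898 ≤ a1+a2=3.456 → R2 fires; G=15 R=1 Z=4 X=5
Draw 7: a1=1.295, a2=1.585, a3=1.044, a0=3.924; τ=−ln(0.7495)/3.924=0.073 → t=1.213; u2·a0=0.0785·3.924=0.308 ≤ a1=1.295 → R1 fires; G=17 R=1 Z=4 X=4
Draw 8: a1=1.036, a2=1.268, a3=1.044, a0=3.348; τ=−ln(0.9094)/3.348=0.028 → t=1.241; u2·a0=0.7945·3.348=2.660; a1+a2=2.304 < 2.660 ≤ a1+…+a3=3.348 → R3 fires; G=19 R=0 Z=3 X=6
Draw 9: a1=1.554, a2=1.902, a3=0.000, a0=3.456; τ=−ln(0.9088)/3.456=0.028 → t=1.269 > T=1.26: stop.
At T=1.26: G=19 R=0 Z=3 X=6; the largest is G.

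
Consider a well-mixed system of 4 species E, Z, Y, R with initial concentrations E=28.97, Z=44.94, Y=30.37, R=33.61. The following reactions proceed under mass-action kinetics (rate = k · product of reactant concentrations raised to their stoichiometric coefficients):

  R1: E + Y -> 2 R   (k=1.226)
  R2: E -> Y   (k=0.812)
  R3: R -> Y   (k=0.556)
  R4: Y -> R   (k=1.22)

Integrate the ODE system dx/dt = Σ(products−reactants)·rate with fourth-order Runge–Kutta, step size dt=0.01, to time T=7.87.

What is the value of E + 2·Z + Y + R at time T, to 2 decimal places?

Check how each reaction changes W = E + 2·Z + Y + R (weight of products minus weight of reactants):
R1: E + Y -> 2 R: (1·2) − (1·1 + 1·1) = 2 − 2 = 0
R2: E -> Y: (1·1) − (1·1) = 1 − 1 = 0
R3: R -> Y: (1·1) − (1·1) = 1 − 1 = 0
R4: Y -> R: (1·1) − (1·1) = 1 − 1 = 0
Every reaction leaves W unchanged, so W is conserved and no simulation is needed: W(T) = W(0) = 28.97 + 2·44.94 + 30.37 + 33.61 = 182.83

Value at T = 182.83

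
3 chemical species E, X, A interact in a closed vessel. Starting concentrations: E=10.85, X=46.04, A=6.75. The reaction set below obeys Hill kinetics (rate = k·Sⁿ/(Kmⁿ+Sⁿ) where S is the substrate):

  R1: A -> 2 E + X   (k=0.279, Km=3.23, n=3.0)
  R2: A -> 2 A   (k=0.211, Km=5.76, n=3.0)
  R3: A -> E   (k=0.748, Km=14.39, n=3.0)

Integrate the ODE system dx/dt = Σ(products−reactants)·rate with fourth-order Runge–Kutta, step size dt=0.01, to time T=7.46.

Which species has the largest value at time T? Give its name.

Dominant species at T: X

RK4 with dt=0.01: 746 steps to T=7.46. Trajectory (selected grid times):
t=0.00: E=10.85 X=46.04 A=6.75
t=0.83: E=11.32 X=46.25 A=6.59
t=1.66: E=11.79 X=46.45 A=6.44
t=2.49: E=12.25 X=46.66 A=6.28
t=3.32: E=12.70 X=46.86 A=6.13
t=4.14: E=13.14 X=47.06 A=5.98
t=4.97: E=13.58 X=47.26 A=5.83
t=5.80: E=14.01 X=47.46 A=5.69
t=6.63: E=14.43 X=47.65 A=5.54
t=7.46: E=14.85 X=47.84 A=5.40
At T=7.46: E=14.85 X=47.84 A=5.40; the largest is X.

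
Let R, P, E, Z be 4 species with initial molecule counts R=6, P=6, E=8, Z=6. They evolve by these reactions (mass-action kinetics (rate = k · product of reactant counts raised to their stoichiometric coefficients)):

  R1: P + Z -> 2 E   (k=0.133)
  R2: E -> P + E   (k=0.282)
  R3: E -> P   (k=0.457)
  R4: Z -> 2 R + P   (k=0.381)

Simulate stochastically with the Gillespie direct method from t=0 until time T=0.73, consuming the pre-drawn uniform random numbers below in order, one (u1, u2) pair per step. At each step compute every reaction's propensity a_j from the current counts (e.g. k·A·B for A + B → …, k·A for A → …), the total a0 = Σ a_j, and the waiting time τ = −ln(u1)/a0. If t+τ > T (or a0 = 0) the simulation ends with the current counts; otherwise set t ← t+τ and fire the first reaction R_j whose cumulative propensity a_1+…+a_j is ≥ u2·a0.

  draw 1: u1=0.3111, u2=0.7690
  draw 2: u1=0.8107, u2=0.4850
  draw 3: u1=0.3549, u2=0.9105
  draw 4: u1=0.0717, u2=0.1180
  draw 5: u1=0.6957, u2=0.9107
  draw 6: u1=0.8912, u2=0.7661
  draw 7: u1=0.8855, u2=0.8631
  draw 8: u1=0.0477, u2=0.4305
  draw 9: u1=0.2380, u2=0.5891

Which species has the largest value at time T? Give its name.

t=0.000: R=6 P=6 E=8 Z=6
Draw 1: a1=4.788, a2=2.256, a3=3.656, a4=2.286, a0=12.986; τ=−ln(0.3111)/12.986=0.090 → t=0.090; u2·a0=0.7690·12.986=9.986; a1+a2=7.044 < 9.986 ≤ a1+…+a3=10.700 → R3 fires; R=6 P=7 E=7 Z=6
Draw 2: a1=5.586, a2=1.974, a3=3.199, a4=2.286, a0=13.045; τ=−ln(0.8107)/13.045=0.016 → t=0.106; u2·a0=0.4850·13.045=6.327; a1=5.586 < 6.327 ≤ a1+a2=7.560 → R2 fires; R=6 P=8 E=7 Z=6
Draw 3: a1=6.384, a2=1.974, a3=3.199, a4=2.286, a0=13.843; τ=−ln(0.3549)/13.843=0.075 → t=0.181; u2·a0=0.9105·13.843=12.604; a1+…+a3=11.557 < 12.604 ≤ a1+…+a4=13.843 → R4 fires; R=8 P=9 E=7 Z=5
Draw 4: a1=5.985, a2=1.974, a3=3.199, a4=1.905, a0=13.063; τ=−ln(0.0717)/13.063=0.202 → t=0.383; u2·a0=0.1180·13.063=1.541 ≤ a1=5.985 → R1 fires; R=8 P=8 E=9 Z=4
Draw 5: a1=4.256, a2=2.538, a3=4.113, a4=1.524, a0=12.431; τ=−ln(0.6957)/12.431=0.029 → t=0.412; u2·a0=0.9107·12.431=11.321; a1+…+a3=10.907 < 11.321 ≤ a1+…+a4=12.431 → R4 fires; R=10 P=9 E=9 Z=3
Draw 6: a1=3.591, a2=2.538, a3=4.113, a4=1.143, a0=11.385; τ=−ln(0.8912)/11.385=0.010 → t=0.422; u2·a0=0.7661·11.385=8.722; a1+a2=6.129 < 8.722 ≤ a1+…+a3=10.242 → R3 fires; R=10 P=10 E=8 Z=3
Draw 7: a1=3.990, a2=2.256, a3=3.656, a4=1.143, a0=11.045; τ=−ln(0.8855)/11.045=0.011 → t=0.433; u2·a0=0.8631·11.045=9.533; a1+a2=6.246 < 9.533 ≤ a1+…+a3=9.902 → R3 fires; R=10 P=11 E=7 Z=3
Draw 8: a1=4.389, a2=1.974, a3=3.199, a4=1.143, a0=10.705; τ=−ln(0.0477)/10.705=0.284 → t=0.717; u2·a0=0.4305·10.705=4.609; a1=4.389 < 4.609 ≤ a1+a2=6.363 → R2 fires; R=10 P=12 E=7 Z=3
Draw 9: a1=4.788, a2=1.974, a3=3.199, a4=1.143, a0=11.104; τ=−ln(0.2380)/11.104=0.129 → t=0.846 > T=0.73: stop.
At T=0.73: R=10 P=12 E=7 Z=3; the largest is P.

Dominant species at T: P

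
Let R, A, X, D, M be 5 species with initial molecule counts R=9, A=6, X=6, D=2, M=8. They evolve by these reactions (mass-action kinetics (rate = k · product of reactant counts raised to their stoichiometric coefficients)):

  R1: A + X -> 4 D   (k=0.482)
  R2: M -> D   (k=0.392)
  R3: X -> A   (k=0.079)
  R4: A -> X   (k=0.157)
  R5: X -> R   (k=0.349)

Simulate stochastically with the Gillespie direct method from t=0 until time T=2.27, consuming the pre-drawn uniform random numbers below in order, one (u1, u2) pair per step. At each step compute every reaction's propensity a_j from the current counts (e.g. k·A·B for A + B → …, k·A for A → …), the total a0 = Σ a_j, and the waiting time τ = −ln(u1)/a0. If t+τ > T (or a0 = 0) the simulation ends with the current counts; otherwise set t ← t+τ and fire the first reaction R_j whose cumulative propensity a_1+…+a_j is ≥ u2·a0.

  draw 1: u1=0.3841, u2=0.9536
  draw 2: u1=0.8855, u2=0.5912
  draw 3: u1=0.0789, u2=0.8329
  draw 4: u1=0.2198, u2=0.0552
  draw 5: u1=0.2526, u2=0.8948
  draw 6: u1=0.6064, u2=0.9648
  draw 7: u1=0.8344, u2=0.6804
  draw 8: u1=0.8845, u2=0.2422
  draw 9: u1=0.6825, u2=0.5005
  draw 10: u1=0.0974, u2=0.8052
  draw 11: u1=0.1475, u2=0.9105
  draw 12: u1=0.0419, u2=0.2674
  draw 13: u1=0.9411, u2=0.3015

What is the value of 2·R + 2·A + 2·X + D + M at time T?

Value at T = 52

Check how each reaction changes W = 2·R + 2·A + 2·X + D + M (weight of products minus weight of reactants):
R1: A + X -> 4 D: (1·4) − (2·1 + 2·1) = 4 − 4 = 0
R2: M -> D: (1·1) − (1·1) = 1 − 1 = 0
R3: X -> A: (2·1) − (2·1) = 2 − 2 = 0
R4: A -> X: (2·1) − (2·1) = 2 − 2 = 0
R5: X -> R: (2·1) − (2·1) = 2 − 2 = 0
Every reaction leaves W unchanged, so W is conserved and no simulation is needed: W(T) = W(0) = 2·9 + 2·6 + 2·6 + 2 + 8 = 52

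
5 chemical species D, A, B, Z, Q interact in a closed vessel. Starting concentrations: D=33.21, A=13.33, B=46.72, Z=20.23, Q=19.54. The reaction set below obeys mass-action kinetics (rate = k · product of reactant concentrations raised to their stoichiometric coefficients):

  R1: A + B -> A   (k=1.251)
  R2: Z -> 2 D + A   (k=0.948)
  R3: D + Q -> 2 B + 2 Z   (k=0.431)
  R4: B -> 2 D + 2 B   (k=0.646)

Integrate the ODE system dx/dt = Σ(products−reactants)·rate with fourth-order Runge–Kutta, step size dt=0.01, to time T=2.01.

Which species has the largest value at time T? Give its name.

RK4 with dt=0.01: 201 steps to T=2.01. Trajectory (selected grid times):
t=0.00: D=33.21 A=13.33 B=46.72 Z=20.23 Q=19.54
t=0.22: D=37.90 A=22.20 B=3.02 Z=48.55 Q=0.94
t=0.45: D=56.77 A=32.00 B=0.03 Z=40.62 Q=0.01
t=0.67: D=72.06 A=39.65 B=0.00 Z=32.99 Q=0.00
t=0.89: D=84.48 A=45.86 B=0.00 Z=26.78 Q=0.00
t=1.12: D=94.98 A=51.11 B=0.00 Z=21.53 Q=0.00
t=1.34: D=103.08 A=55.16 B=0.00 Z=17.48 Q=0.00
t=1.56: D=109.66 A=58.45 B=0.00 Z=14.19 Q=0.00
t=1.79: D=115.22 A=61.23 B=0.00 Z=11.41 Q=0.00
t=2.01: D=119.52 A=63.38 B=0.00 Z=9.26 Q=0.00
At T=2.01: D=119.52 A=63.38 B=0.00 Z=9.26 Q=0.00; the largest is D.

Dominant species at T: D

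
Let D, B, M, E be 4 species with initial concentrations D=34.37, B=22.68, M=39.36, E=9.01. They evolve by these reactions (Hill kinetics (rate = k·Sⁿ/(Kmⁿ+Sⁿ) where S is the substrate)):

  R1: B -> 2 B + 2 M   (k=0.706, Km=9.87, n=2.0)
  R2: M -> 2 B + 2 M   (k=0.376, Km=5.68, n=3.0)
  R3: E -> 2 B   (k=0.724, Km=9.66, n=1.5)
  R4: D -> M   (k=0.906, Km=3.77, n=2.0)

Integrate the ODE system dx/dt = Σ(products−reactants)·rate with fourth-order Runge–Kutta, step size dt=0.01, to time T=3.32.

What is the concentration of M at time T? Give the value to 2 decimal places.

M at T = 47.67

RK4 with dt=0.01: 332 steps to T=3.32. Trajectory (selected grid times):
t=0.00: D=34.37 B=22.68 M=39.36 E=9.01
t=0.37: D=34.04 B=23.43 M=40.27 E=8.88
t=0.74: D=33.71 B=24.18 M=41.19 E=8.76
t=1.11: D=33.38 B=24.93 M=42.11 E=8.64
t=1.48: D=33.05 B=25.68 M=43.03 E=8.51
t=1.84: D=32.72 B=26.41 M=43.93 E=8.40
t=2.21: D=32.39 B=27.15 M=44.86 E=8.28
t=2.58: D=32.06 B=27.90 M=45.79 E=8.16
t=2.95: D=31.73 B=28.64 M=46.73 E=8.04
t=3.32: D=31.40 B=29.38 M=47.67 E=7.93
Read off M at T=3.32: 47.67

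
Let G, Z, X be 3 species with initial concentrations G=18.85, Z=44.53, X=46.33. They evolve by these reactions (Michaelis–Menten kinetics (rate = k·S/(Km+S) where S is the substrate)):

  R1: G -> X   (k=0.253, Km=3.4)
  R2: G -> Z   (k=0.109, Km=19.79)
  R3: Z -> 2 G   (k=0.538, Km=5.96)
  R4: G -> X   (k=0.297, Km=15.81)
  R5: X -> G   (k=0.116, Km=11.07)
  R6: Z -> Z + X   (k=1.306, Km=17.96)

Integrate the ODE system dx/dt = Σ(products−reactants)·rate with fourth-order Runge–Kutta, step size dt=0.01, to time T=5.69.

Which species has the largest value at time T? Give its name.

Dominant species at T: X

RK4 with dt=0.01: 569 steps to T=5.69. Trajectory (selected grid times):
t=0.00: G=18.85 Z=44.53 X=46.33
t=0.63: G=19.24 Z=44.26 X=47.09
t=1.26: G=19.62 Z=44.00 X=47.86
t=1.90: G=20.01 Z=43.73 X=48.64
t=2.53: G=20.39 Z=43.47 X=49.40
t=3.16: G=20.77 Z=43.21 X=50.16
t=3.79: G=21.14 Z=42.94 X=50.93
t=4.43: G=21.52 Z=42.68 X=51.71
t=5.06: G=21.89 Z=42.42 X=52.47
t=5.69: G=22.27 Z=42.15 X=53.23
At T=5.69: G=22.27 Z=42.15 X=53.23; the largest is X.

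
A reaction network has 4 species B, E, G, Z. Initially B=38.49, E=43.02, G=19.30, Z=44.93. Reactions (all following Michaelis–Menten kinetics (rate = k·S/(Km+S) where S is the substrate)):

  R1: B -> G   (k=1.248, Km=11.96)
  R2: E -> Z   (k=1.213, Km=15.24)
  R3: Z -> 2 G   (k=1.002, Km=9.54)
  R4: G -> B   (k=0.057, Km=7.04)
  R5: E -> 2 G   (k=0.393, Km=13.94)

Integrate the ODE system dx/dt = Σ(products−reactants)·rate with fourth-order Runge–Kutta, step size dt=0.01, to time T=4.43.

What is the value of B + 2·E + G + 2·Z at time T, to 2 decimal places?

Check how each reaction changes W = B + 2·E + G + 2·Z (weight of products minus weight of reactants):
R1: B -> G: (1·1) − (1·1) = 1 − 1 = 0
R2: E -> Z: (2·1) − (2·1) = 2 − 2 = 0
R3: Z -> 2 G: (1·2) − (2·1) = 2 − 2 = 0
R4: G -> B: (1·1) − (1·1) = 1 − 1 = 0
R5: E -> 2 G: (1·2) − (2·1) = 2 − 2 = 0
Every reaction leaves W unchanged, so W is conserved and no simulation is needed: W(T) = W(0) = 38.49 + 2·43.02 + 19.30 + 2·44.93 = 233.69

Value at T = 233.69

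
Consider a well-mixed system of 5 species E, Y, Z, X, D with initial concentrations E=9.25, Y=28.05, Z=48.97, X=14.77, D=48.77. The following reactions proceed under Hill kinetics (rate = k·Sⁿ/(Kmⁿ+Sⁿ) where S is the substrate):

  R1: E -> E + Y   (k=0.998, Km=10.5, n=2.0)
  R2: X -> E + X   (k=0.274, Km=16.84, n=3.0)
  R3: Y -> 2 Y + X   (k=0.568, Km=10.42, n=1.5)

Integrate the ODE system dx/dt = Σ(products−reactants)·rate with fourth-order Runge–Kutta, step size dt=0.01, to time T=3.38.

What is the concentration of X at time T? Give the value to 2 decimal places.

X at T = 16.36

RK4 with dt=0.01: 338 steps to T=3.38. Trajectory (selected grid times):
t=0.00: E=9.25 Y=28.05 Z=48.97 X=14.77 D=48.77
t=0.38: E=9.29 Y=28.39 Z=48.97 X=14.95 D=48.77
t=0.75: E=9.33 Y=28.73 Z=48.97 X=15.12 D=48.77
t=1.13: E=9.38 Y=29.07 Z=48.97 X=15.30 D=48.77
t=1.50: E=9.42 Y=29.41 Z=48.97 X=15.47 D=48.77
t=1.88: E=9.47 Y=29.76 Z=48.97 X=15.65 D=48.77
t=2.25: E=9.51 Y=30.10 Z=48.97 X=15.82 D=48.77
t=2.63: E=9.56 Y=30.45 Z=48.97 X=16.00 D=48.77
t=3.00: E=9.61 Y=30.79 Z=48.97 X=16.18 D=48.77
t=3.38: E=9.66 Y=31.15 Z=48.97 X=16.36 D=48.77
Read off X at T=3.38: 16.36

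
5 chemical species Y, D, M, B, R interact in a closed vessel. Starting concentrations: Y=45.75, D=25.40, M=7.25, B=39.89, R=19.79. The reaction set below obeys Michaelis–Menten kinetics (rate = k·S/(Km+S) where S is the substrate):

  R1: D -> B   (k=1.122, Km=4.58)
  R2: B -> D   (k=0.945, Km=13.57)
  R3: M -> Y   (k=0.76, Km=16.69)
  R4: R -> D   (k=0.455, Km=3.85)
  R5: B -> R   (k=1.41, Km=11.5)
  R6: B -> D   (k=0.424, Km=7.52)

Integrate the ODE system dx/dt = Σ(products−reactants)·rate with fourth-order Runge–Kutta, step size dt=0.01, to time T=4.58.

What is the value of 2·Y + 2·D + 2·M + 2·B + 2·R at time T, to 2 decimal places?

Check how each reaction changes W = 2·Y + 2·D + 2·M + 2·B + 2·R (weight of products minus weight of reactants):
R1: D -> B: (2·1) − (2·1) = 2 − 2 = 0
R2: B -> D: (2·1) − (2·1) = 2 − 2 = 0
R3: M -> Y: (2·1) − (2·1) = 2 − 2 = 0
R4: R -> D: (2·1) − (2·1) = 2 − 2 = 0
R5: B -> R: (2·1) − (2·1) = 2 − 2 = 0
R6: B -> D: (2·1) − (2·1) = 2 − 2 = 0
Every reaction leaves W unchanged, so W is conserved and no simulation is needed: W(T) = W(0) = 2·45.75 + 2·25.40 + 2·7.25 + 2·39.89 + 2·19.79 = 276.16

Value at T = 276.16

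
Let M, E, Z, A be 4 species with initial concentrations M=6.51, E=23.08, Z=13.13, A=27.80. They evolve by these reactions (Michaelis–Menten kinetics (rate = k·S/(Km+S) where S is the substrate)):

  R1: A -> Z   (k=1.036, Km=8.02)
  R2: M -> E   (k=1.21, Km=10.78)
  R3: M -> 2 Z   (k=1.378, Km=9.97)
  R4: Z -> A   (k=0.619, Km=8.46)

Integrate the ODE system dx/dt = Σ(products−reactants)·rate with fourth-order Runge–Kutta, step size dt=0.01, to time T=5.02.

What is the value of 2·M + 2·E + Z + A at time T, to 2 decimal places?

Check how each reaction changes W = 2·M + 2·E + Z + A (weight of products minus weight of reactants):
R1: A -> Z: (1·1) − (1·1) = 1 − 1 = 0
R2: M -> E: (2·1) − (2·1) = 2 − 2 = 0
R3: M -> 2 Z: (1·2) − (2·1) = 2 − 2 = 0
R4: Z -> A: (1·1) − (1·1) = 1 − 1 = 0
Every reaction leaves W unchanged, so W is conserved and no simulation is needed: W(T) = W(0) = 2·6.51 + 2·23.08 + 13.13 + 27.80 = 100.11

Value at T = 100.11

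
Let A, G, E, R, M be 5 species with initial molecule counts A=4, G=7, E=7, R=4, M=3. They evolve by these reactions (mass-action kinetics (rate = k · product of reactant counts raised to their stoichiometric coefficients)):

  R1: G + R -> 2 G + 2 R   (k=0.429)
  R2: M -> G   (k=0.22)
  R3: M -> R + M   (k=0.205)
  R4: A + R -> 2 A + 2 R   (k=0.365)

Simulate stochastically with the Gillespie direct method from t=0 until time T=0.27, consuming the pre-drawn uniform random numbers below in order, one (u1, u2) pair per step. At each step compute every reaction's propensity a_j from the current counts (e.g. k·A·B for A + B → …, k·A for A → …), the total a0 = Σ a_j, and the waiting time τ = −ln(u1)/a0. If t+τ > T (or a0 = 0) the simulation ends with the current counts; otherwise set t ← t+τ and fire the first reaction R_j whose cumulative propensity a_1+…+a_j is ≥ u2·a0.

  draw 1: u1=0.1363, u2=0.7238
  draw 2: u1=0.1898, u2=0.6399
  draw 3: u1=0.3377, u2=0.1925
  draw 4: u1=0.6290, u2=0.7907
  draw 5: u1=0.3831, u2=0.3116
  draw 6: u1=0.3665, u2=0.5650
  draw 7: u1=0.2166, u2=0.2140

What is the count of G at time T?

G at T = 10

t=0.000: A=4 G=7 E=7 R=4 M=3
Draw 1: a1=12.012, a2=0.660, a3=0.615, a4=5.840, a0=19.127; τ=−ln(0.1363)/19.127=0.104 → t=0.104; u2·a0=0.7238·19.127=13.844; a1+…+a3=13.287 < 13.844 ≤ a1+…+a4=19.127 → R4 fires; A=5 G=7 E=7 R=5 M=3
Draw 2: a1=15.015, a2=0.660, a3=0.615, a4=9.125, a0=25.415; τ=−ln(0.1898)/25.415=0.065 → t=0.170; u2·a0=0.6399·25.415=16.263; a1+a2=15.675 < 16.263 ≤ a1+…+a3=16.290 → R3 fires; A=5 G=7 E=7 R=6 M=3
Draw 3: a1=18.018, a2=0.660, a3=0.615, a4=10.950, a0=30.243; τ=−ln(0.3377)/30.243=0.036 → t=0.205; u2·a0=0.1925·30.243=5.822 ≤ a1=18.018 → R1 fires; A=5 G=8 E=7 R=7 M=3
Draw 4: a1=24.024, a2=0.660, a3=0.615, a4=12.775, a0=38.074; τ=−ln(0.6290)/38.074=0.012 → t=0.218; u2·a0=0.7907·38.074=30.105; a1+…+a3=25.299 < 30.105 ≤ a1+…+a4=38.074 → R4 fires; A=6 G=8 E=7 R=8 M=3
Draw 5: a1=27.456, a2=0.660, a3=0.615, a4=17.520, a0=46.251; τ=−ln(0.3831)/46.251=0.021 → t=0.238; u2·a0=0.3116·46.251=14.412 ≤ a1=27.456 → R1 fires; A=6 G=9 E=7 R=9 M=3
Draw 6: a1=34.749, a2=0.660, a3=0.615, a4=19.710, a0=55.734; τ=−ln(0.3665)/55.734=0.018 → t=0.256; u2·a0=0.5650·55.734=31.490 ≤ a1=34.749 → R1 fires; A=6 G=10 E=7 R=10 M=3
Draw 7: a1=42.900, a2=0.660, a3=0.615, a4=21.900, a0=66.075; τ=−ln(0.2166)/66.075=0.023 → t=0.280 > T=0.27: stop.
Read off G at T=0.27: 10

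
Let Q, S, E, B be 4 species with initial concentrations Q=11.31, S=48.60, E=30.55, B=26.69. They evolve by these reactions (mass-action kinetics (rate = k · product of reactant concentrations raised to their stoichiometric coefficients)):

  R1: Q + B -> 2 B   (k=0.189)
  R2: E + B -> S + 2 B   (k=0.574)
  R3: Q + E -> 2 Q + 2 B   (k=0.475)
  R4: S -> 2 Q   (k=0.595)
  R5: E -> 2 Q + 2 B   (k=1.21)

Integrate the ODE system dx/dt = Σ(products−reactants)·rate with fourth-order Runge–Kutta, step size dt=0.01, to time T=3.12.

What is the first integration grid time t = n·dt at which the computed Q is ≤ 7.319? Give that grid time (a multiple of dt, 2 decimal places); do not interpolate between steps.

RK4 with dt=0.01: 312 steps to T=3.12. Trajectory (selected grid times):
t=0.00: Q=11.31 S=48.60 E=30.55 B=26.69
t=0.15: Q=7.76 S=66.36 E=0.03 B=87.35
t=0.16: Q=7.30 S=65.98 E=0.02 B=88.61
t=0.35: Q=3.84 S=58.94 E=0.00 B=106.20
t=0.69: Q=2.46 S=48.15 E=0.00 B=129.17
t=1.04: Q=1.72 S=39.10 E=0.00 B=148.01
t=1.39: Q=1.26 S=31.75 E=0.00 B=163.18
t=1.73: Q=0.96 S=25.93 E=0.00 B=175.11
t=2.08: Q=0.73 S=21.06 E=0.00 B=185.08
t=2.43: Q=0.57 S=17.10 E=0.00 B=193.16
t=2.77: Q=0.45 S=13.97 E=0.00 B=199.55
t=3.12: Q=0.35 S=11.34 E=0.00 B=204.89
Q(0.15)=7.764 > 7.319 but Q(0.16)=7.301 ≤ 7.319, so the first grid time is t=0.16.

Threshold first reached at t = 0.16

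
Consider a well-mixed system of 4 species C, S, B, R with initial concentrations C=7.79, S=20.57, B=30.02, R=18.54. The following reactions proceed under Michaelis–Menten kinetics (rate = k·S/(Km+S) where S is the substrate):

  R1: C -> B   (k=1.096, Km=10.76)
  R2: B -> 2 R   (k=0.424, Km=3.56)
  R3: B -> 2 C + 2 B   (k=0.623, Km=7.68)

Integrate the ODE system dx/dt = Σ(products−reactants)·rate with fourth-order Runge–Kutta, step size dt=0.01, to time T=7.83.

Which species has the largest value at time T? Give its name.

Dominant species at T: B

RK4 with dt=0.01: 783 steps to T=7.83. Trajectory (selected grid times):
t=0.00: C=7.79 S=20.57 B=30.02 R=18.54
t=0.87: C=8.25 S=20.57 B=30.53 R=19.20
t=1.74: C=8.70 S=20.57 B=31.05 R=19.86
t=2.61: C=9.13 S=20.57 B=31.59 R=20.52
t=3.48: C=9.56 S=20.57 B=32.14 R=21.19
t=4.35: C=9.99 S=20.57 B=32.70 R=21.85
t=5.22: C=10.40 S=20.57 B=33.27 R=22.52
t=6.09: C=10.81 S=20.57 B=33.85 R=23.19
t=6.96: C=11.21 S=20.57 B=34.44 R=23.85
t=7.83: C=11.61 S=20.57 B=35.04 R=24.52
At T=7.83: C=11.61 S=20.57 B=35.04 R=24.52; the largest is B.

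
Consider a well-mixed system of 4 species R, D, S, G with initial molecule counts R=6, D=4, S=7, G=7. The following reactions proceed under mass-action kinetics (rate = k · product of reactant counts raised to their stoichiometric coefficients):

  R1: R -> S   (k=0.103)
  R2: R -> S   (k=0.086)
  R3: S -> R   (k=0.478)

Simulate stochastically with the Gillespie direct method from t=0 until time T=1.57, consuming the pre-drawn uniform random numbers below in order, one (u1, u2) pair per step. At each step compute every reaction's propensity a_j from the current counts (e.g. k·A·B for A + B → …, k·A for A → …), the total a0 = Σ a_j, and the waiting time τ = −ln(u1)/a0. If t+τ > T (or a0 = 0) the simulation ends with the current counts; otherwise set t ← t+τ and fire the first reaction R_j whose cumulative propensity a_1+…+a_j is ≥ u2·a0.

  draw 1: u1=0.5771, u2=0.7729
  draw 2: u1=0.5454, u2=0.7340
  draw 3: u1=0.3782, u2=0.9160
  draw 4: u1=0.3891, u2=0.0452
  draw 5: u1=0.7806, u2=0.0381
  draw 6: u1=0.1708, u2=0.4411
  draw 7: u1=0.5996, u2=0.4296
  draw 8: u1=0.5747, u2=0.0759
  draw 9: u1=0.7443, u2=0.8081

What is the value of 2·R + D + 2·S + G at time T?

Check how each reaction changes W = 2·R + D + 2·S + G (weight of products minus weight of reactants):
R1: R -> S: (2·1) − (2·1) = 2 − 2 = 0
R2: R -> S: (2·1) − (2·1) = 2 − 2 = 0
R3: S -> R: (2·1) − (2·1) = 2 − 2 = 0
Every reaction leaves W unchanged, so W is conserved and no simulation is needed: W(T) = W(0) = 2·6 + 4 + 2·7 + 7 = 37

Value at T = 37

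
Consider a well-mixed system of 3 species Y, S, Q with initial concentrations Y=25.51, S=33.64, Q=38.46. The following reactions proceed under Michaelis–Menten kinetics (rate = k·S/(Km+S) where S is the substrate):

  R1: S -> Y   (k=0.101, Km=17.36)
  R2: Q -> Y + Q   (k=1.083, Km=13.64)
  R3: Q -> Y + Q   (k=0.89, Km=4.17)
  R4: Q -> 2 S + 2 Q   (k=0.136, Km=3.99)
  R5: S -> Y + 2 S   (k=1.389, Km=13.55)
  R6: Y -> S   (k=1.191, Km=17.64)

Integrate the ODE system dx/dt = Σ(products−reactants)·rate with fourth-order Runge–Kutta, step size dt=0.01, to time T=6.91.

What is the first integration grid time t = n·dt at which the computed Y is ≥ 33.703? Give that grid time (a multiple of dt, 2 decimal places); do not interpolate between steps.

RK4 with dt=0.01: 691 steps to T=6.91. Trajectory (selected grid times):
t=0.00: Y=25.51 S=33.64 Q=38.46
t=0.77: Y=27.01 S=35.09 Q=38.55
t=1.54: Y=28.52 S=36.57 Q=38.65
t=2.30: Y=30.00 S=38.04 Q=38.74
t=3.07: Y=31.50 S=39.55 Q=38.84
t=3.84: Y=33.00 S=41.08 Q=38.93
t=4.20: Y=33.70 S=41.80 Q=38.98
t=4.21: Y=33.72 S=41.82 Q=38.98
t=4.61: Y=34.49 S=42.63 Q=39.03
t=5.37: Y=35.97 S=44.17 Q=39.12
t=6.14: Y=37.47 S=45.74 Q=39.22
t=6.91: Y=38.96 S=47.33 Q=39.31
Y(4.20)=33.696 < 33.703 but Y(4.21)=33.715 ≥ 33.703, so the first grid time is t=4.21.

Threshold first reached at t = 4.21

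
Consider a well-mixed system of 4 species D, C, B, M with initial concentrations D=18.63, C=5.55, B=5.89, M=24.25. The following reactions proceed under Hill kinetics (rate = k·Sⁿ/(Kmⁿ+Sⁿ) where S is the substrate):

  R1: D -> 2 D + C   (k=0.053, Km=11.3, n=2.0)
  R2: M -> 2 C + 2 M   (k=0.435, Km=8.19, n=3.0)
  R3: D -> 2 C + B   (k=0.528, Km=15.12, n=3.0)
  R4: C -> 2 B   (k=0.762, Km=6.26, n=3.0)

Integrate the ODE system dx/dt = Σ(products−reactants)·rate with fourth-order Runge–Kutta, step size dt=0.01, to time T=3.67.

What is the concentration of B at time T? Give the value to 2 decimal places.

B at T = 10.63

RK4 with dt=0.01: 367 steps to T=3.67. Trajectory (selected grid times):
t=0.00: D=18.63 C=5.55 B=5.89 M=24.25
t=0.41: D=18.51 C=6.05 B=6.31 M=24.42
t=0.82: D=18.38 C=6.53 B=6.76 M=24.59
t=1.22: D=18.26 C=6.99 B=7.24 M=24.76
t=1.63: D=18.14 C=7.43 B=7.75 M=24.93
t=2.04: D=18.02 C=7.86 B=8.29 M=25.11
t=2.45: D=17.90 C=8.28 B=8.85 M=25.28
t=2.85: D=17.78 C=8.68 B=9.42 M=25.45
t=3.26: D=17.66 C=9.08 B=10.02 M=25.62
t=3.67: D=17.55 C=9.46 B=10.63 M=25.79
Read off B at T=3.67: 10.63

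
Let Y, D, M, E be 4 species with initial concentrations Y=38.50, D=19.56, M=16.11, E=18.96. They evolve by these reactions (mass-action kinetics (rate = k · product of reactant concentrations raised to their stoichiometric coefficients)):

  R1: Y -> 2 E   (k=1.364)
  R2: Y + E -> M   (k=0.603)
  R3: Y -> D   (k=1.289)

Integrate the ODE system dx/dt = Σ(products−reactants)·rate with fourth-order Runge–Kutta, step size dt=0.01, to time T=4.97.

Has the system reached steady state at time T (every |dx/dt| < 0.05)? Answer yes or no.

Steady state at T: yes

RK4 with dt=0.01: 497 steps to T=4.97. Trajectory (selected grid times):
t=0.00: Y=38.50 D=19.56 M=16.11 E=18.96
t=0.55: Y=0.88 D=25.35 M=41.83 E=5.49
t=1.10: Y=0.03 D=25.53 M=42.29 E=5.41
t=1.66: Y=0.00 D=25.54 M=42.31 E=5.41
t=2.21: Y=0.00 D=25.54 M=42.31 E=5.41
t=2.76: Y=0.00 D=25.54 M=42.31 E=5.41
t=3.31: Y=0.00 D=25.54 M=42.31 E=5.41
t=3.87: Y=0.00 D=25.54 M=42.31 E=5.41
t=4.42: Y=0.00 D=25.54 M=42.31 E=5.41
t=4.97: Y=0.00 D=25.54 M=42.31 E=5.41
Rates at T: R1=0.0000, R2=0.0000, R3=0.0000
dx/dt at T (Σ net stoichiometry × rate): Y=-0.0000, D=+0.0000, M=+0.0000, E=-0.0000
Largest |dx/dt| is |-0.0000| (Y) < 0.05 → steady.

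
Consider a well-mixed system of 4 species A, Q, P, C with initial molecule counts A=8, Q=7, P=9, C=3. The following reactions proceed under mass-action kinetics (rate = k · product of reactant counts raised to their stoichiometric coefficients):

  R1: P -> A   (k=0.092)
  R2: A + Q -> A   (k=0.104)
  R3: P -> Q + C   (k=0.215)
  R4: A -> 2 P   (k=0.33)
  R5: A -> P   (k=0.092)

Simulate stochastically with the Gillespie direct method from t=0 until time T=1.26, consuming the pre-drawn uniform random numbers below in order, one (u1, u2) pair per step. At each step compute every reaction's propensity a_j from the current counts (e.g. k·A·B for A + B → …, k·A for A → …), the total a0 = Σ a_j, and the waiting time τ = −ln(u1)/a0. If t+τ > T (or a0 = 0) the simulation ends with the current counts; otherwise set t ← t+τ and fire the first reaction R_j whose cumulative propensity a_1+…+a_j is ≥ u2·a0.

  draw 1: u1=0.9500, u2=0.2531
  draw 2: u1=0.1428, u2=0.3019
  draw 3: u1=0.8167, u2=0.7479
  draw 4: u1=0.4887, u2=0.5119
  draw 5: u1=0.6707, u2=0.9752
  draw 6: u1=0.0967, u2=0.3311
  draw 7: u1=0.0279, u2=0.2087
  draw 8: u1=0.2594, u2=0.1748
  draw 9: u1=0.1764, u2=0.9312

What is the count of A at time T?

t=0.000: A=8 Q=7 P=9 C=3
Draw 1: a1=0.828, a2=5.824, a3=1.935, a4=2.640, a5=0.736, a0=11.963; τ=−ln(0.9500)/11.963=0.004 → t=0.004; u2·a0=0.2531·11.963=3.028; a1=0.828 < 3.028 ≤ a1+a2=6.652 → R2 fires; A=8 Q=6 P=9 C=3
Draw 2: a1=0.828, a2=4.992, a3=1.935, a4=2.640, a5=0.736, a0=11.131; τ=−ln(0.1428)/11.131=0.175 → t=0.179; u2·a0=0.3019·11.131=3.360; a1=0.828 < 3.360 ≤ a1+a2=5.820 → R2 fires; A=8 Q=5 P=9 C=3
Draw 3: a1=0.828, a2=4.160, a3=1.935, a4=2.640, a5=0.736, a0=10.299; τ=−ln(0.8167)/10.299=0.020 → t=0.199; u2·a0=0.7479·10.299=7.703; a1+…+a3=6.923 < 7.703 ≤ a1+…+a4=9.563 → R4 fires; A=7 Q=5 P=11 C=3
Draw 4: a1=1.012, a2=3.640, a3=2.365, a4=2.310, a5=0.644, a0=9.971; τ=−ln(0.4887)/9.971=0.072 → t=0.271; u2·a0=0.5119·9.971=5.104; a1+a2=4.652 < 5.104 ≤ a1+…+a3=7.017 → R3 fires; A=7 Q=6 P=10 C=4
Draw 5: a1=0.920, a2=4.368, a3=2.150, a4=2.310, a5=0.644, a0=10.392; τ=−ln(0.6707)/10.392=0.038 → t=0.309; u2·a0=0.9752·10.392=10.134; a1+…+a4=9.748 < 10.134 ≤ a1+…+a5=10.392 → R5 fires; A=6 Q=6 P=11 C=4
Draw 6: a1=1.012, a2=3.744, a3=2.365, a4=1.980, a5=0.552, a0=9.653; τ=−ln(0.0967)/9.653=0.242 → t=0.551; u2·a0=0.3311·9.653=3.196; a1=1.012 < 3.196 ≤ a1+a2=4.756 → R2 fires; A=6 Q=5 P=11 C=4
Draw 7: a1=1.012, a2=3.120, a3=2.365, a4=1.980, a5=0.552, a0=9.029; τ=−ln(0.0279)/9.029=0.396 → t=0.947; u2·a0=0.2087·9.029=1.884; a1=1.012 < 1.884 ≤ a1+a2=4.132 → R2 fires; A=6 Q=4 P=11 C=4
Draw 8: a1=1.012, a2=2.496, a3=2.365, a4=1.980, a5=0.552, a0=8.405; τ=−ln(0.2594)/8.405=0.161 → t=1.108; u2·a0=0.1748·8.405=1.469; a1=1.012 < 1.469 ≤ a1+a2=3.508 → R2 fires; A=6 Q=3 P=11 C=4
Draw 9: a1=1.012, a2=1.872, a3=2.365, a4=1.980, a5=0.552, a0=7.781; τ=−ln(0.1764)/7.781=0.223 → t=1.331 > T=1.26: stop.
Read off A at T=1.26: 6

A at T = 6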